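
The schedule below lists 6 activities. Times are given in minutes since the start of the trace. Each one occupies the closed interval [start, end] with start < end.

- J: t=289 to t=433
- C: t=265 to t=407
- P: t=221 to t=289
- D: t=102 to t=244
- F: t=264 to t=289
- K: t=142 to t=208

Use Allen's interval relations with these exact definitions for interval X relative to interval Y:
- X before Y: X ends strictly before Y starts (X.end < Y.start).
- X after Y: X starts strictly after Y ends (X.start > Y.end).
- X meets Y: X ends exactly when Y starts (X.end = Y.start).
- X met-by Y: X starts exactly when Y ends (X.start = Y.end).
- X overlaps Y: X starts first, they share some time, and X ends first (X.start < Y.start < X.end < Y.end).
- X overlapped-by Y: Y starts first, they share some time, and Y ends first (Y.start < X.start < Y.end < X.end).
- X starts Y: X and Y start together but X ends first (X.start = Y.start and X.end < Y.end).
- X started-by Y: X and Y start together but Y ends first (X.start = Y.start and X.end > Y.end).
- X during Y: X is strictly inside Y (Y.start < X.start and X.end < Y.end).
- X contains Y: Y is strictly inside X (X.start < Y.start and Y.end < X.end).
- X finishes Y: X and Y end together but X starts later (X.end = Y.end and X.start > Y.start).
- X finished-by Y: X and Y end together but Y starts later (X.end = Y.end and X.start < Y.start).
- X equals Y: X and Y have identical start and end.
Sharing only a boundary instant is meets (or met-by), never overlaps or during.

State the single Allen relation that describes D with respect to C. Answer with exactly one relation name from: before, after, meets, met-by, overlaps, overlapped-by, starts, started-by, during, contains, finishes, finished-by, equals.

before

D = [t=102, t=244]; C = [t=265, t=407].
Compare endpoints: D.start < C.start, D.start < C.end, D.end < C.start, D.end < C.end.
That pattern is 'before'.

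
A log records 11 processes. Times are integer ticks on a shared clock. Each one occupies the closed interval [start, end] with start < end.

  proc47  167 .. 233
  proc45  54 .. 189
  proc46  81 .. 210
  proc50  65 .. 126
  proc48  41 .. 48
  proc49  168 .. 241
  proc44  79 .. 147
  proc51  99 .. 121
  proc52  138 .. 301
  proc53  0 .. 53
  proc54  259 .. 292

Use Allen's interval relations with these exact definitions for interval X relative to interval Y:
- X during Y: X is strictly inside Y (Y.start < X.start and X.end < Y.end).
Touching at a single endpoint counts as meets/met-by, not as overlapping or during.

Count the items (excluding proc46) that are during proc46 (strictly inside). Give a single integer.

1

Target proc46 = [81, 210].
proc44 [79, 147] → overlaps → no.
proc45 [54, 189] → overlaps → no.
proc47 [167, 233] → overlapped-by → no.
proc48 [41, 48] → before → no.
proc49 [168, 241] → overlapped-by → no.
proc50 [65, 126] → overlaps → no.
proc51 [99, 121] → during → counts.
proc52 [138, 301] → overlapped-by → no.
proc53 [0, 53] → before → no.
proc54 [259, 292] → after → no.
Total: 1.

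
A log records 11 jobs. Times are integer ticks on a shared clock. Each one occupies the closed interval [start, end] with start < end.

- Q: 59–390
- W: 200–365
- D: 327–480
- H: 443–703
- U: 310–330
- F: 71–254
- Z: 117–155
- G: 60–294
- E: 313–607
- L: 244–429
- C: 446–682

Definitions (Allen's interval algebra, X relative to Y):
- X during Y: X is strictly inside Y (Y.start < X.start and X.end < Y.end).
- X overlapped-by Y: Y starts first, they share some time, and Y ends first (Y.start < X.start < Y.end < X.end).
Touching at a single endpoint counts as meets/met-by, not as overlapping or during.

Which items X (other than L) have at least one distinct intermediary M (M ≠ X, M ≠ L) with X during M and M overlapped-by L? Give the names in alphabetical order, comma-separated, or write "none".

Target L = [244, 429].
Intermediaries M with M overlapped-by L: D, E.
Via D — items with X during D: none.
Via E — items with X during E: D.
Union: D.

D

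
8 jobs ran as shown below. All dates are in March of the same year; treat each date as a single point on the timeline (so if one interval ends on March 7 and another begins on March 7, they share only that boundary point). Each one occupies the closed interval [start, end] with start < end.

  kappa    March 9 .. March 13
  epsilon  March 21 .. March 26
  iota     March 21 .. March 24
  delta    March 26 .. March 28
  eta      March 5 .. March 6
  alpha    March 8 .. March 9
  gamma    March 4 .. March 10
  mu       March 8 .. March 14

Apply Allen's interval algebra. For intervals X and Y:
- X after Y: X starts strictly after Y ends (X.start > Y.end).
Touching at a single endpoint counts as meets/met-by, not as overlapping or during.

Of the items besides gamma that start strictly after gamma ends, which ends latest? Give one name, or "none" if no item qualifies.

Target gamma = [March 4, March 10].
alpha [March 8, March 9] → during → excluded.
delta [March 26, March 28] → after → candidate.
epsilon [March 21, March 26] → after → candidate.
eta [March 5, March 6] → during → excluded.
iota [March 21, March 24] → after → candidate.
kappa [March 9, March 13] → overlapped-by → excluded.
mu [March 8, March 14] → overlapped-by → excluded.
Among candidates, latest end is March 28 → delta.

delta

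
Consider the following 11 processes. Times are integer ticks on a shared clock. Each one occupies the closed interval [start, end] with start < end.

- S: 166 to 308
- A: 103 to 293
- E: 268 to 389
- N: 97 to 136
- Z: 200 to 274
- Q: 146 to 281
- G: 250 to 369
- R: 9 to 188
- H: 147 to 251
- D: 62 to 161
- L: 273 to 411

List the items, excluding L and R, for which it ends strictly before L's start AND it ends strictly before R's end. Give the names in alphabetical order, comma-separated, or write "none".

Conditions: its end is strictly before L's start (X.end < 273) AND its end is strictly before R's end (X.end < 188).
A: end 293 < 273? ✗; end 293 < 188? ✗ → no.
D: end 161 < 273? ✓; end 161 < 188? ✓ → yes.
E: end 389 < 273? ✗; end 389 < 188? ✗ → no.
G: end 369 < 273? ✗; end 369 < 188? ✗ → no.
H: end 251 < 273? ✓; end 251 < 188? ✗ → no.
N: end 136 < 273? ✓; end 136 < 188? ✓ → yes.
Q: end 281 < 273? ✗; end 281 < 188? ✗ → no.
S: end 308 < 273? ✗; end 308 < 188? ✗ → no.
Z: end 274 < 273? ✗; end 274 < 188? ✗ → no.
Result: D, N.

D, N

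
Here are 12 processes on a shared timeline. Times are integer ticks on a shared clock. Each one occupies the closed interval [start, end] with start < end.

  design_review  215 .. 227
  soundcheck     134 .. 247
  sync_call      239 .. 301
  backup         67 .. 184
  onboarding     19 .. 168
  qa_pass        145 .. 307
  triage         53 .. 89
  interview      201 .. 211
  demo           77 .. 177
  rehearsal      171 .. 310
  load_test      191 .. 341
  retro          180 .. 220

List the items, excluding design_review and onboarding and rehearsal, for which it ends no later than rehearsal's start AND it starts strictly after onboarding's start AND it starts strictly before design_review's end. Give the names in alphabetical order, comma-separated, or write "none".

triage

Conditions: its end is no later than rehearsal's start (X.end <= 171) AND its start is strictly after onboarding's start (X.start > 19) AND its start is strictly before design_review's end (X.start < 227).
backup: end 184 <= 171? ✗; start 67 > 19? ✓; start 67 < 227? ✓ → no.
demo: end 177 <= 171? ✗; start 77 > 19? ✓; start 77 < 227? ✓ → no.
interview: end 211 <= 171? ✗; start 201 > 19? ✓; start 201 < 227? ✓ → no.
load_test: end 341 <= 171? ✗; start 191 > 19? ✓; start 191 < 227? ✓ → no.
qa_pass: end 307 <= 171? ✗; start 145 > 19? ✓; start 145 < 227? ✓ → no.
retro: end 220 <= 171? ✗; start 180 > 19? ✓; start 180 < 227? ✓ → no.
soundcheck: end 247 <= 171? ✗; start 134 > 19? ✓; start 134 < 227? ✓ → no.
sync_call: end 301 <= 171? ✗; start 239 > 19? ✓; start 239 < 227? ✗ → no.
triage: end 89 <= 171? ✓; start 53 > 19? ✓; start 53 < 227? ✓ → yes.
Result: triage.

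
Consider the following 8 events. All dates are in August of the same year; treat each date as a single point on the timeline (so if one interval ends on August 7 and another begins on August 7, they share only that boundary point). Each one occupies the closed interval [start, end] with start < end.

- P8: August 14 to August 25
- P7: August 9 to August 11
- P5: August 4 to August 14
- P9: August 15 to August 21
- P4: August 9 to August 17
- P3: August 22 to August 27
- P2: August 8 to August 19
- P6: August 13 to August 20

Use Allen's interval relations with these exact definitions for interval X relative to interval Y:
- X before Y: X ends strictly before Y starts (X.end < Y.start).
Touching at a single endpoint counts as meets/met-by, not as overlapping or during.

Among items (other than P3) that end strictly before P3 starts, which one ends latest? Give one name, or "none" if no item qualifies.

Target P3 = [August 22, August 27].
P2 [August 8, August 19] → before → candidate.
P4 [August 9, August 17] → before → candidate.
P5 [August 4, August 14] → before → candidate.
P6 [August 13, August 20] → before → candidate.
P7 [August 9, August 11] → before → candidate.
P8 [August 14, August 25] → overlaps → excluded.
P9 [August 15, August 21] → before → candidate.
Among candidates, latest end is August 21 → P9.

P9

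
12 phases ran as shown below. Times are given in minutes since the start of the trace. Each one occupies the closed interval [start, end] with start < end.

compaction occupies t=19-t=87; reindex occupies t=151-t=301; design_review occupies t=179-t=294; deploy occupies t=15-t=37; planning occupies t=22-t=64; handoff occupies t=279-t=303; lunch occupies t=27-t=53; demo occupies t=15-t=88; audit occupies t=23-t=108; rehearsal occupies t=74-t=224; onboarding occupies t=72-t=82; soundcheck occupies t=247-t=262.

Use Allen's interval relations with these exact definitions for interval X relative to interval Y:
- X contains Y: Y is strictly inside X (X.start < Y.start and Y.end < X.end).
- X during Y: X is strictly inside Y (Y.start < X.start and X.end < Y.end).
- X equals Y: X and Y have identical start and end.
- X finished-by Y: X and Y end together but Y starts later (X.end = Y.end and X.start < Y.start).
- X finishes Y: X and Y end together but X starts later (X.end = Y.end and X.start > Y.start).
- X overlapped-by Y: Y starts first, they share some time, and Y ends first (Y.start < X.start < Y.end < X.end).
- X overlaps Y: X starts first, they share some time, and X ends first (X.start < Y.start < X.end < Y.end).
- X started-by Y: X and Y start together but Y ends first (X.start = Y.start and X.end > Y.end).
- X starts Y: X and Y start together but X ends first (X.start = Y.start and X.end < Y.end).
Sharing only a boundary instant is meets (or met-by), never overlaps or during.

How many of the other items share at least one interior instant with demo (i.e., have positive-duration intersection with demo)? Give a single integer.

7

Target demo = [t=15, t=88].
audit [t=23, t=108] → overlapped-by → counts.
compaction [t=19, t=87] → during → counts.
deploy [t=15, t=37] → starts → counts.
design_review [t=179, t=294] → after → no.
handoff [t=279, t=303] → after → no.
lunch [t=27, t=53] → during → counts.
onboarding [t=72, t=82] → during → counts.
planning [t=22, t=64] → during → counts.
rehearsal [t=74, t=224] → overlapped-by → counts.
reindex [t=151, t=301] → after → no.
soundcheck [t=247, t=262] → after → no.
Total: 7.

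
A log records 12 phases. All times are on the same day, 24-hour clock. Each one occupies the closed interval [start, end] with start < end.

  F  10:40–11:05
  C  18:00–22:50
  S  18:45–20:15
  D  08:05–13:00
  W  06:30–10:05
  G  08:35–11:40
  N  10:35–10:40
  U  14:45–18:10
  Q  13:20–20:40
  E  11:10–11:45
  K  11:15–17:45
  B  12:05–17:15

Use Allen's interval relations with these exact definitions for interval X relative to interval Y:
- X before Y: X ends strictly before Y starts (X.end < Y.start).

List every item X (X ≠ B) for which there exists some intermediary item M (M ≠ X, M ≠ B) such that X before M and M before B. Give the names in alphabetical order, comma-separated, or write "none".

Target B = [12:05, 17:15].
Intermediaries M with M before B: E, F, G, N, W.
Via E — items with X before E: F, N, W.
Via F — items with X before F: W.
Via G — items with X before G: none.
Via N — items with X before N: W.
Via W — items with X before W: none.
Union: F, N, W.

F, N, W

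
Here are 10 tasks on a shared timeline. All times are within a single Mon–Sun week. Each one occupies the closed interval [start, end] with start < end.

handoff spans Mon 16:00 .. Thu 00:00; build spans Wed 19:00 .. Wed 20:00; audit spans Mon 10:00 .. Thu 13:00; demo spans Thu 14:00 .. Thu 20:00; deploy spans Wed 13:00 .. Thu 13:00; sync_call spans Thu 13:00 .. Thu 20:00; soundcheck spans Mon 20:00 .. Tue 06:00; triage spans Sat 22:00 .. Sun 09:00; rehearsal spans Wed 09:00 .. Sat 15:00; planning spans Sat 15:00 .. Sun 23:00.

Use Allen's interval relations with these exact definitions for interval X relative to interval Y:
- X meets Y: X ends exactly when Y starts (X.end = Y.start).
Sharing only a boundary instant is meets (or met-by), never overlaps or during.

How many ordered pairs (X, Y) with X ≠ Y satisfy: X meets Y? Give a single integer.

Checking all 90 ordered pairs for relation 'meets'; matching pairs in alphabetical order:
(audit, sync_call): audit meets sync_call ✓
(deploy, sync_call): deploy meets sync_call ✓
(rehearsal, planning): rehearsal meets planning ✓
Count: 3.

3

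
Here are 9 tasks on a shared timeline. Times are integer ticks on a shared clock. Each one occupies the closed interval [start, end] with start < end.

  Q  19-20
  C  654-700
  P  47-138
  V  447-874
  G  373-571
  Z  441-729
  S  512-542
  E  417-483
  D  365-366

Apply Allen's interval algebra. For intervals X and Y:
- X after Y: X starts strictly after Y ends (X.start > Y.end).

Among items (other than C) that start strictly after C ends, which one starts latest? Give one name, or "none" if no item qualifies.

none

Target C = [654, 700].
D [365, 366] → before → excluded.
E [417, 483] → before → excluded.
G [373, 571] → before → excluded.
P [47, 138] → before → excluded.
Q [19, 20] → before → excluded.
S [512, 542] → before → excluded.
V [447, 874] → contains → excluded.
Z [441, 729] → contains → excluded.
No candidates → none.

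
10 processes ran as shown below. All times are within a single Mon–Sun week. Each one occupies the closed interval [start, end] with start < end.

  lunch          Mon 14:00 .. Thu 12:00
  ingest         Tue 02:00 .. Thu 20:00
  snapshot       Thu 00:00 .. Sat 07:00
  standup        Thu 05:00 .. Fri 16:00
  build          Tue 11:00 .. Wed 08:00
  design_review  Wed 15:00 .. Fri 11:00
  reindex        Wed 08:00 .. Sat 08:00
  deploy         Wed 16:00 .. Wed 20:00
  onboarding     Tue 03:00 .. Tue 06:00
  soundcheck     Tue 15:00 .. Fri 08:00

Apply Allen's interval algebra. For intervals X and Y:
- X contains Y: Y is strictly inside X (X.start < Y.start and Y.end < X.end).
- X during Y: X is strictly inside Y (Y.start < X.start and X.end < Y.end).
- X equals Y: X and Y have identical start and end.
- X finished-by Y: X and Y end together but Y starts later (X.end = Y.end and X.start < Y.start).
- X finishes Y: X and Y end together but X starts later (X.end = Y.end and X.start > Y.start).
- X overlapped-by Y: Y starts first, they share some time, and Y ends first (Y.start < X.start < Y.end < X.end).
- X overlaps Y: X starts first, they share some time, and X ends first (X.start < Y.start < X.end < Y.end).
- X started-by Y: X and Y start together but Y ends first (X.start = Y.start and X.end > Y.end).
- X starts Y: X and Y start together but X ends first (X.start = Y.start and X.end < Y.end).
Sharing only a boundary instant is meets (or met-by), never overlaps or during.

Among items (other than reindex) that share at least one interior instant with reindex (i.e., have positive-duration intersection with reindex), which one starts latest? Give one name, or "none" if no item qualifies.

standup

Target reindex = [Wed 08:00, Sat 08:00].
build [Tue 11:00, Wed 08:00] → meets → excluded.
deploy [Wed 16:00, Wed 20:00] → during → candidate.
design_review [Wed 15:00, Fri 11:00] → during → candidate.
ingest [Tue 02:00, Thu 20:00] → overlaps → candidate.
lunch [Mon 14:00, Thu 12:00] → overlaps → candidate.
onboarding [Tue 03:00, Tue 06:00] → before → excluded.
snapshot [Thu 00:00, Sat 07:00] → during → candidate.
soundcheck [Tue 15:00, Fri 08:00] → overlaps → candidate.
standup [Thu 05:00, Fri 16:00] → during → candidate.
Among candidates, latest start is Thu 05:00 → standup.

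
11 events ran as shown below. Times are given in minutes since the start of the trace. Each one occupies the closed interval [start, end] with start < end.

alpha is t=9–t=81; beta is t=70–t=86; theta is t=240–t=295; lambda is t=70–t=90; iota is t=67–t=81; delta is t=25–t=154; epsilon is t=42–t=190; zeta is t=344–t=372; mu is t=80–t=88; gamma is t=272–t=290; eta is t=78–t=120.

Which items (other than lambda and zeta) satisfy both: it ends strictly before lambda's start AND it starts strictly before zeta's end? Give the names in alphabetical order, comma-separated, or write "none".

none

Conditions: its end is strictly before lambda's start (X.end < t=70) AND its start is strictly before zeta's end (X.start < t=372).
alpha: end t=81 < t=70? ✗; start t=9 < t=372? ✓ → no.
beta: end t=86 < t=70? ✗; start t=70 < t=372? ✓ → no.
delta: end t=154 < t=70? ✗; start t=25 < t=372? ✓ → no.
epsilon: end t=190 < t=70? ✗; start t=42 < t=372? ✓ → no.
eta: end t=120 < t=70? ✗; start t=78 < t=372? ✓ → no.
gamma: end t=290 < t=70? ✗; start t=272 < t=372? ✓ → no.
iota: end t=81 < t=70? ✗; start t=67 < t=372? ✓ → no.
mu: end t=88 < t=70? ✗; start t=80 < t=372? ✓ → no.
theta: end t=295 < t=70? ✗; start t=240 < t=372? ✓ → no.
Result: none.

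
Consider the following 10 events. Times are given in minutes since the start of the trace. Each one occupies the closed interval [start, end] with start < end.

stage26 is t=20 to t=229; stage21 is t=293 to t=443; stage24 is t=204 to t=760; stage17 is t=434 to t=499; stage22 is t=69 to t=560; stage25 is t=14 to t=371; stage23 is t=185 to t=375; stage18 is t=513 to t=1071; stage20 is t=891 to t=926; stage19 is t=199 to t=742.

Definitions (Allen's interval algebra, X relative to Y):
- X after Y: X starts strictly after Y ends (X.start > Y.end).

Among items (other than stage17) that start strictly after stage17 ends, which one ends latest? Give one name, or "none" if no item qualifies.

stage18

Target stage17 = [t=434, t=499].
stage18 [t=513, t=1071] → after → candidate.
stage19 [t=199, t=742] → contains → excluded.
stage20 [t=891, t=926] → after → candidate.
stage21 [t=293, t=443] → overlaps → excluded.
stage22 [t=69, t=560] → contains → excluded.
stage23 [t=185, t=375] → before → excluded.
stage24 [t=204, t=760] → contains → excluded.
stage25 [t=14, t=371] → before → excluded.
stage26 [t=20, t=229] → before → excluded.
Among candidates, latest end is t=1071 → stage18.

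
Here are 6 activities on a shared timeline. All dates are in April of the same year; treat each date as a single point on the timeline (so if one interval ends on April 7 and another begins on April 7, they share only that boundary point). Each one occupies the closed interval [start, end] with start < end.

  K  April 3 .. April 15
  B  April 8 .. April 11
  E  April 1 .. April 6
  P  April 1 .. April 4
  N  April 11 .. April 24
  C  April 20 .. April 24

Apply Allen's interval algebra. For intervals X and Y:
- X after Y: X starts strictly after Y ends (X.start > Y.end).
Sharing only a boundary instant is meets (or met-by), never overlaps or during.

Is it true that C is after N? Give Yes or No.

No

C = [April 20, April 24], N = [April 11, April 24].
Actual relation of C to N: finishes.
Asked whether 'after' holds → No.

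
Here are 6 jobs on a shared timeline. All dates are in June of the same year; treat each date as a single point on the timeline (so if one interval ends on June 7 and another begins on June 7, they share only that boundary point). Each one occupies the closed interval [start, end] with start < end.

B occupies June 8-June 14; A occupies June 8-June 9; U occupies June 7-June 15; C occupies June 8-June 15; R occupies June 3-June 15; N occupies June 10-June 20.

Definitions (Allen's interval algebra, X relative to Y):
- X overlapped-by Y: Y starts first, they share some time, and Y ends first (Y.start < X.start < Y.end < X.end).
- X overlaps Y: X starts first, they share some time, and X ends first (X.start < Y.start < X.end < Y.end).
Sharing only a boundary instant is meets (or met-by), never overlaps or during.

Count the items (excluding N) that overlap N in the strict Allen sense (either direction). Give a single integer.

Target N = [June 10, June 20].
A [June 8, June 9] → before → no.
B [June 8, June 14] → overlaps → counts.
C [June 8, June 15] → overlaps → counts.
R [June 3, June 15] → overlaps → counts.
U [June 7, June 15] → overlaps → counts.
Total: 4.

4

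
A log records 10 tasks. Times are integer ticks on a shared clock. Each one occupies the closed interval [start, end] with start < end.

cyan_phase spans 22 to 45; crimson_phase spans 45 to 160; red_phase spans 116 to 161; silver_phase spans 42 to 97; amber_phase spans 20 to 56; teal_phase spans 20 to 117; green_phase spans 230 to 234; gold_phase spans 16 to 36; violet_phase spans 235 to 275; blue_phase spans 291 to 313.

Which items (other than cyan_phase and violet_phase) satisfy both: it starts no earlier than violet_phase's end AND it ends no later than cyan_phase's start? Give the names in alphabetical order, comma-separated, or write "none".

Conditions: its start is no earlier than violet_phase's end (X.start >= 275) AND its end is no later than cyan_phase's start (X.end <= 22).
amber_phase: start 20 >= 275? ✗; end 56 <= 22? ✗ → no.
blue_phase: start 291 >= 275? ✓; end 313 <= 22? ✗ → no.
crimson_phase: start 45 >= 275? ✗; end 160 <= 22? ✗ → no.
gold_phase: start 16 >= 275? ✗; end 36 <= 22? ✗ → no.
green_phase: start 230 >= 275? ✗; end 234 <= 22? ✗ → no.
red_phase: start 116 >= 275? ✗; end 161 <= 22? ✗ → no.
silver_phase: start 42 >= 275? ✗; end 97 <= 22? ✗ → no.
teal_phase: start 20 >= 275? ✗; end 117 <= 22? ✗ → no.
Result: none.

none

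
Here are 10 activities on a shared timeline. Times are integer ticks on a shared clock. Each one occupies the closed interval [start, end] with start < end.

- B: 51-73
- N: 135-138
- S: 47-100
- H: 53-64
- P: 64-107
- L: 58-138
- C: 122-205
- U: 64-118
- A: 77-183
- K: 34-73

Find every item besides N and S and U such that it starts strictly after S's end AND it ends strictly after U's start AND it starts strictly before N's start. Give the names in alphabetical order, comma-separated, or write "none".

C

Conditions: its start is strictly after S's end (X.start > 100) AND its end is strictly after U's start (X.end > 64) AND its start is strictly before N's start (X.start < 135).
A: start 77 > 100? ✗; end 183 > 64? ✓; start 77 < 135? ✓ → no.
B: start 51 > 100? ✗; end 73 > 64? ✓; start 51 < 135? ✓ → no.
C: start 122 > 100? ✓; end 205 > 64? ✓; start 122 < 135? ✓ → yes.
H: start 53 > 100? ✗; end 64 > 64? ✗; start 53 < 135? ✓ → no.
K: start 34 > 100? ✗; end 73 > 64? ✓; start 34 < 135? ✓ → no.
L: start 58 > 100? ✗; end 138 > 64? ✓; start 58 < 135? ✓ → no.
P: start 64 > 100? ✗; end 107 > 64? ✓; start 64 < 135? ✓ → no.
Result: C.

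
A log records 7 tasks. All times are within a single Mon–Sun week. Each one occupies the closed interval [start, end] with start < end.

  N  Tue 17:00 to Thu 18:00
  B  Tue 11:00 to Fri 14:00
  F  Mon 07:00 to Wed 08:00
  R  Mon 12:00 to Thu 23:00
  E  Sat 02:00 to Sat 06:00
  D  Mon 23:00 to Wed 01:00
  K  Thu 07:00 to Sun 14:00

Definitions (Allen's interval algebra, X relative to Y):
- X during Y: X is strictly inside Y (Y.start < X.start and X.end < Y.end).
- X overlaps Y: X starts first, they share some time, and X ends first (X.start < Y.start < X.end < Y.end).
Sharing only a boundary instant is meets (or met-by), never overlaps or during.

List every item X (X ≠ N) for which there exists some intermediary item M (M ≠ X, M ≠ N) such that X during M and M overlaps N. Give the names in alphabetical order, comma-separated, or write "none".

Target N = [Tue 17:00, Thu 18:00].
Intermediaries M with M overlaps N: D, F.
Via D — items with X during D: none.
Via F — items with X during F: D.
Union: D.

D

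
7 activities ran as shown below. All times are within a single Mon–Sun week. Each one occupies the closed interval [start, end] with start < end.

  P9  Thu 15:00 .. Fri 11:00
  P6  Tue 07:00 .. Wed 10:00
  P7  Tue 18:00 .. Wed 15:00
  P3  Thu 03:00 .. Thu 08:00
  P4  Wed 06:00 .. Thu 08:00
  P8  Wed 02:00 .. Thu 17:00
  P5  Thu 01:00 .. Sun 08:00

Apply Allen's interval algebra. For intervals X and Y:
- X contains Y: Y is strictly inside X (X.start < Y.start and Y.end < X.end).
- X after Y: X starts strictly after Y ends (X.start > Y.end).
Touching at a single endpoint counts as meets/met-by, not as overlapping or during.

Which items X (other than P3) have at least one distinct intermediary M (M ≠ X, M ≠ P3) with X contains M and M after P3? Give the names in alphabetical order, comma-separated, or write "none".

P5

Target P3 = [Thu 03:00, Thu 08:00].
Intermediaries M with M after P3: P9.
Via P9 — items with X contains P9: P5.
Union: P5.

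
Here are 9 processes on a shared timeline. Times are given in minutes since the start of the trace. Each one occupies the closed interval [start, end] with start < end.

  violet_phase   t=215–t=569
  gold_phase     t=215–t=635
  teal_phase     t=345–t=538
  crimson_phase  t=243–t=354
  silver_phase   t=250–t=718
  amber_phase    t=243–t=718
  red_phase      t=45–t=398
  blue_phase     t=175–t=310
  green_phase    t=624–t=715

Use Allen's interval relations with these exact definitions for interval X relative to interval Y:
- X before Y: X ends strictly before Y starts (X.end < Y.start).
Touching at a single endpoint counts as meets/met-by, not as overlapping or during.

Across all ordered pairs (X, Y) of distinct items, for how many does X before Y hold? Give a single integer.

6

Checking all 72 ordered pairs for relation 'before'; matching pairs in alphabetical order:
(blue_phase, green_phase): blue_phase before green_phase ✓
(blue_phase, teal_phase): blue_phase before teal_phase ✓
(crimson_phase, green_phase): crimson_phase before green_phase ✓
(red_phase, green_phase): red_phase before green_phase ✓
(teal_phase, green_phase): teal_phase before green_phase ✓
(violet_phase, green_phase): violet_phase before green_phase ✓
Count: 6.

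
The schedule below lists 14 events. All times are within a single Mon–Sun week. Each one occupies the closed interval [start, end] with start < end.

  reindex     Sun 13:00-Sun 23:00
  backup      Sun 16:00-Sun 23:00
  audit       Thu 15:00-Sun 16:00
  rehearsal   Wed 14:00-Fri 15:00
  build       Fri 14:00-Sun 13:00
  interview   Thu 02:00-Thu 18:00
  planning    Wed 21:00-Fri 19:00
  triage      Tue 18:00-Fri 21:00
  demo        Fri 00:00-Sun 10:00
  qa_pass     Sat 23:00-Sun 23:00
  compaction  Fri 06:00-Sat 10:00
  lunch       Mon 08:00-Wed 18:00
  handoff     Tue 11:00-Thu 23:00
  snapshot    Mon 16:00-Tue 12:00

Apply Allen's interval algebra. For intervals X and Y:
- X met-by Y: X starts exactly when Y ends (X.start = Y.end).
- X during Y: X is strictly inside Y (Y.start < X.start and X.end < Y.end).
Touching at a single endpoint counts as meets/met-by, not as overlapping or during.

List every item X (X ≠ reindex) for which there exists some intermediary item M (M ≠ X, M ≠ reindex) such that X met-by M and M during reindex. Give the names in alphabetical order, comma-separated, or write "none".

none

Target reindex = [Sun 13:00, Sun 23:00].
Intermediaries M with M during reindex: none.
Union: none.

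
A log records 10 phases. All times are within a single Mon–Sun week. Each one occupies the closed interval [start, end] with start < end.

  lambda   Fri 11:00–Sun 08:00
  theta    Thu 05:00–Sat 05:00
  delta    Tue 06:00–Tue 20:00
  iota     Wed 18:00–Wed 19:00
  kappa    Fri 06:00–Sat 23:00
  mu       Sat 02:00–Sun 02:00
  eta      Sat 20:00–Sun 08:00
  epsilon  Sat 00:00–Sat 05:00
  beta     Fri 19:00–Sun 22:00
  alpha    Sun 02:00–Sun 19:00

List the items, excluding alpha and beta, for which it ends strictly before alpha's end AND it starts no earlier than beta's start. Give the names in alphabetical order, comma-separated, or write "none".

Conditions: its end is strictly before alpha's end (X.end < Sun 19:00) AND its start is no earlier than beta's start (X.start >= Fri 19:00).
delta: end Tue 20:00 < Sun 19:00? ✓; start Tue 06:00 >= Fri 19:00? ✗ → no.
epsilon: end Sat 05:00 < Sun 19:00? ✓; start Sat 00:00 >= Fri 19:00? ✓ → yes.
eta: end Sun 08:00 < Sun 19:00? ✓; start Sat 20:00 >= Fri 19:00? ✓ → yes.
iota: end Wed 19:00 < Sun 19:00? ✓; start Wed 18:00 >= Fri 19:00? ✗ → no.
kappa: end Sat 23:00 < Sun 19:00? ✓; start Fri 06:00 >= Fri 19:00? ✗ → no.
lambda: end Sun 08:00 < Sun 19:00? ✓; start Fri 11:00 >= Fri 19:00? ✗ → no.
mu: end Sun 02:00 < Sun 19:00? ✓; start Sat 02:00 >= Fri 19:00? ✓ → yes.
theta: end Sat 05:00 < Sun 19:00? ✓; start Thu 05:00 >= Fri 19:00? ✗ → no.
Result: epsilon, eta, mu.

epsilon, eta, mu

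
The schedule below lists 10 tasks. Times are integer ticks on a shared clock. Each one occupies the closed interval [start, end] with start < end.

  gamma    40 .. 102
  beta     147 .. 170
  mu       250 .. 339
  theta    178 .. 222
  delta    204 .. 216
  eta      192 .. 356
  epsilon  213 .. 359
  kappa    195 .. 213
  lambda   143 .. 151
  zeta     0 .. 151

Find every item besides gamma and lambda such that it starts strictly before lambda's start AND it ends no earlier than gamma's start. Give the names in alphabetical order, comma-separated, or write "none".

Conditions: its start is strictly before lambda's start (X.start < 143) AND its end is no earlier than gamma's start (X.end >= 40).
beta: start 147 < 143? ✗; end 170 >= 40? ✓ → no.
delta: start 204 < 143? ✗; end 216 >= 40? ✓ → no.
epsilon: start 213 < 143? ✗; end 359 >= 40? ✓ → no.
eta: start 192 < 143? ✗; end 356 >= 40? ✓ → no.
kappa: start 195 < 143? ✗; end 213 >= 40? ✓ → no.
mu: start 250 < 143? ✗; end 339 >= 40? ✓ → no.
theta: start 178 < 143? ✗; end 222 >= 40? ✓ → no.
zeta: start 0 < 143? ✓; end 151 >= 40? ✓ → yes.
Result: zeta.

zeta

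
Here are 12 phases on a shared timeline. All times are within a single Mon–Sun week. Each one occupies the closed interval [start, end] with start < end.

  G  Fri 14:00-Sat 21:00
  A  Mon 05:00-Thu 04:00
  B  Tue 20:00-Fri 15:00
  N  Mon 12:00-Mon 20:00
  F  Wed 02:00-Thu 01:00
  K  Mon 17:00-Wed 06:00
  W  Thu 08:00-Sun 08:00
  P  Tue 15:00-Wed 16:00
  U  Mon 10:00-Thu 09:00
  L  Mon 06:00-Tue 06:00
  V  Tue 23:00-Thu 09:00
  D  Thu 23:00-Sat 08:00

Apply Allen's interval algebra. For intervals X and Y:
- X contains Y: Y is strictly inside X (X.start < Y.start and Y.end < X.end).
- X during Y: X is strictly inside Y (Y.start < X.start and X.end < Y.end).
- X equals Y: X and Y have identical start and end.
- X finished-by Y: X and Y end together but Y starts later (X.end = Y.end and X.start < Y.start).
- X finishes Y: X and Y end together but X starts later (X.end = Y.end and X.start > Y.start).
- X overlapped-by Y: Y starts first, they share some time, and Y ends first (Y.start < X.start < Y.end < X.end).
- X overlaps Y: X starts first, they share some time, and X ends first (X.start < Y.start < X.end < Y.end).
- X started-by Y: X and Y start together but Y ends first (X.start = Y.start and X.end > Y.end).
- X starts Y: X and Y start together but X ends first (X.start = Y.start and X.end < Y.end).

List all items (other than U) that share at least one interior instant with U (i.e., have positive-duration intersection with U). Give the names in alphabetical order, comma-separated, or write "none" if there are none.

Target U = [Mon 10:00, Thu 09:00].
A [Mon 05:00, Thu 04:00] → overlaps → yes.
B [Tue 20:00, Fri 15:00] → overlapped-by → yes.
D [Thu 23:00, Sat 08:00] → after → no.
F [Wed 02:00, Thu 01:00] → during → yes.
G [Fri 14:00, Sat 21:00] → after → no.
K [Mon 17:00, Wed 06:00] → during → yes.
L [Mon 06:00, Tue 06:00] → overlaps → yes.
N [Mon 12:00, Mon 20:00] → during → yes.
P [Tue 15:00, Wed 16:00] → during → yes.
V [Tue 23:00, Thu 09:00] → finishes → yes.
W [Thu 08:00, Sun 08:00] → overlapped-by → yes.
Result: A, B, F, K, L, N, P, V, W.

A, B, F, K, L, N, P, V, W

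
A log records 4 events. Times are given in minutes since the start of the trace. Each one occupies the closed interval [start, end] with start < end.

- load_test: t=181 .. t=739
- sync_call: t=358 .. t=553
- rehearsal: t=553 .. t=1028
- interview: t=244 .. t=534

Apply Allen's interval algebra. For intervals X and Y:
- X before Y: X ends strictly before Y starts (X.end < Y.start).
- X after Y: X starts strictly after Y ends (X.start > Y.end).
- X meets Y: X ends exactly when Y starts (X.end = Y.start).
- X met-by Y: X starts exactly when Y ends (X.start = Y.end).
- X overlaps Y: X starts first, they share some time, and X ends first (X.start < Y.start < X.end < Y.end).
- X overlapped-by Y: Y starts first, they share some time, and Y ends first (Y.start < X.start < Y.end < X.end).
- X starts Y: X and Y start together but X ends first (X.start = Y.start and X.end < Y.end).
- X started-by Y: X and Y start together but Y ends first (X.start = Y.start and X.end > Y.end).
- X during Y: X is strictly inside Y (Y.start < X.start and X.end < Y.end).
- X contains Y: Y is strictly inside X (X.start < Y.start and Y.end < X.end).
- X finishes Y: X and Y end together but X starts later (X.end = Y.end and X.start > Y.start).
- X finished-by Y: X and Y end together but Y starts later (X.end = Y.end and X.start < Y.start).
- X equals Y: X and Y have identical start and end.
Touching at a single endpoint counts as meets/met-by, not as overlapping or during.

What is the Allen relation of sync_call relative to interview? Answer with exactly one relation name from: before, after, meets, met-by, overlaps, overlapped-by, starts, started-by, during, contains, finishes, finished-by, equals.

sync_call = [t=358, t=553]; interview = [t=244, t=534].
Compare endpoints: sync_call.start > interview.start, sync_call.start < interview.end, sync_call.end > interview.start, sync_call.end > interview.end.
That pattern is 'overlapped-by'.

overlapped-by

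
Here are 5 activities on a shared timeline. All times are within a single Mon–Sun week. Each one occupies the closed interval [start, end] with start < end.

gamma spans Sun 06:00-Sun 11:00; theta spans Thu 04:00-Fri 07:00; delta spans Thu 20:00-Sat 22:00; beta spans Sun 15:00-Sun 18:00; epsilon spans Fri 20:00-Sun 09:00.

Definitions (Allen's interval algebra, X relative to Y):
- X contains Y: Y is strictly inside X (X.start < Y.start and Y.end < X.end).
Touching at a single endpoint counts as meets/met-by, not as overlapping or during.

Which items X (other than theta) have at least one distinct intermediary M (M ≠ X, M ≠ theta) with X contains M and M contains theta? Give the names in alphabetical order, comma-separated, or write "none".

Target theta = [Thu 04:00, Fri 07:00].
Intermediaries M with M contains theta: none.
Union: none.

none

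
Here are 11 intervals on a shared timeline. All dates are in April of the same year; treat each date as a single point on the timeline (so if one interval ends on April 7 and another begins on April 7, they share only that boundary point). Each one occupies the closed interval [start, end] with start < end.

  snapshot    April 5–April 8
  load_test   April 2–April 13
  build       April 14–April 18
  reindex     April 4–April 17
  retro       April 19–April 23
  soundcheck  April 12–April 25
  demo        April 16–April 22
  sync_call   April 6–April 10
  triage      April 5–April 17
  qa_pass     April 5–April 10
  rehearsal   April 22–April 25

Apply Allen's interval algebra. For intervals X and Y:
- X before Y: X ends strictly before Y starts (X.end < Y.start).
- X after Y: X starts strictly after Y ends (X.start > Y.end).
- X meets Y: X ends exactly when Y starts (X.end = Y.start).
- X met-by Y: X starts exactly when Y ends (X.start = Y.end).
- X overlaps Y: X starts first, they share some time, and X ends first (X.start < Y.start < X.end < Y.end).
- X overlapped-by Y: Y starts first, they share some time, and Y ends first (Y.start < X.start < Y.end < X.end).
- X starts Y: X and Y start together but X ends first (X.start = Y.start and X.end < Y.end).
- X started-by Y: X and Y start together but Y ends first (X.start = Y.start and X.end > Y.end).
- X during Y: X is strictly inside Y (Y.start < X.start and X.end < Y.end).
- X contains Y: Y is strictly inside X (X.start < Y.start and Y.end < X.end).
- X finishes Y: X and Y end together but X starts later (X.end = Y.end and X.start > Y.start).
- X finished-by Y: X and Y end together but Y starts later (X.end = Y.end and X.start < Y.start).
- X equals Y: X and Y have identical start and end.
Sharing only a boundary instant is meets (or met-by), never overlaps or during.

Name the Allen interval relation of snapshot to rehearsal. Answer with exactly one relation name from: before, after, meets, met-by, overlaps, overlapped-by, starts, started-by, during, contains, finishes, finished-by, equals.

before

snapshot = [April 5, April 8]; rehearsal = [April 22, April 25].
Compare endpoints: snapshot.start < rehearsal.start, snapshot.start < rehearsal.end, snapshot.end < rehearsal.start, snapshot.end < rehearsal.end.
That pattern is 'before'.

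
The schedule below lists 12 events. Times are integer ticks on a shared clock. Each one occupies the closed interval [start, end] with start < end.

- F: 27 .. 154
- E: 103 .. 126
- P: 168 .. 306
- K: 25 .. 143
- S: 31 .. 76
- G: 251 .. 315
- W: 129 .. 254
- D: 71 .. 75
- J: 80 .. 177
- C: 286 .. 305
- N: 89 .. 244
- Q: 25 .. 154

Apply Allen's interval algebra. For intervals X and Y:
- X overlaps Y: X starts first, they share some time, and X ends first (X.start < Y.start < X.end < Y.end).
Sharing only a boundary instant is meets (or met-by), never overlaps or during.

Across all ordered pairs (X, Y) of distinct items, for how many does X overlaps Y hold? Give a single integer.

18

Checking all 132 ordered pairs for relation 'overlaps'; matching pairs in alphabetical order:
(F, J): F overlaps J ✓
(F, N): F overlaps N ✓
(F, W): F overlaps W ✓
(J, N): J overlaps N ✓
(J, P): J overlaps P ✓
(J, W): J overlaps W ✓
(K, F): K overlaps F ✓
(K, J): K overlaps J ✓
(K, N): K overlaps N ✓
(K, W): K overlaps W ✓
(N, P): N overlaps P ✓
(N, W): N overlaps W ✓
(P, G): P overlaps G ✓
(Q, J): Q overlaps J ✓
(Q, N): Q overlaps N ✓
(Q, W): Q overlaps W ✓
(W, G): W overlaps G ✓
(W, P): W overlaps P ✓
Count: 18.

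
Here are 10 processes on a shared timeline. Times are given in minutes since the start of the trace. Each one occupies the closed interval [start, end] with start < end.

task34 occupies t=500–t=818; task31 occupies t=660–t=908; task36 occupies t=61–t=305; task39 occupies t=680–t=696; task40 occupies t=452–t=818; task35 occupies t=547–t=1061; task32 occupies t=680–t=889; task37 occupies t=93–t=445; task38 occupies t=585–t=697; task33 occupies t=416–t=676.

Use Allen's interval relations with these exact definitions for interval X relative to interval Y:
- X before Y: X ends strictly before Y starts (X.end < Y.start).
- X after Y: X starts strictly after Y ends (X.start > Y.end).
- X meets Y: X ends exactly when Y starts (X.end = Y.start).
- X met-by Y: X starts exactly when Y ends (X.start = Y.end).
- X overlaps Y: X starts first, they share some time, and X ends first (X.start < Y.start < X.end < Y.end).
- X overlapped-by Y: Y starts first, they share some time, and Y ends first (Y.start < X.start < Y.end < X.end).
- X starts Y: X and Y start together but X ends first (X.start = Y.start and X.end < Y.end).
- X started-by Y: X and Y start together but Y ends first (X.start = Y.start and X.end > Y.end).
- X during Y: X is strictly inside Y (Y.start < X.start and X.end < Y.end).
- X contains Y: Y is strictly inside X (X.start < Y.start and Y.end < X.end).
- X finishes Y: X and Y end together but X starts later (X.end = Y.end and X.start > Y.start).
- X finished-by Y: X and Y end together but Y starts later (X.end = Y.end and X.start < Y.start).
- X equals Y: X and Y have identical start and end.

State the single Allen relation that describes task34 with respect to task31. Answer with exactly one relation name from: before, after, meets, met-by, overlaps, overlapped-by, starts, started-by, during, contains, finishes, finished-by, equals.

overlaps

task34 = [t=500, t=818]; task31 = [t=660, t=908].
Compare endpoints: task34.start < task31.start, task34.start < task31.end, task34.end > task31.start, task34.end < task31.end.
That pattern is 'overlaps'.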